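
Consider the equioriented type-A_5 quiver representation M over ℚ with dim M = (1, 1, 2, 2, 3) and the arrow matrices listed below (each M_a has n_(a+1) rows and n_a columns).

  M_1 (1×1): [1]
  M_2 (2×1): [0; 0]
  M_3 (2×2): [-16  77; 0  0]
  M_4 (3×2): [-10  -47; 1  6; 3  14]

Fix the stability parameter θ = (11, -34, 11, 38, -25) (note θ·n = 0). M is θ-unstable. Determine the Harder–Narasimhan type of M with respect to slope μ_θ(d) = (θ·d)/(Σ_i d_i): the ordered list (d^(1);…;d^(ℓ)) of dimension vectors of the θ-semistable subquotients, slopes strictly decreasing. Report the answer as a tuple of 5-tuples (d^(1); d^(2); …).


Barcode: M ≅ I[1,2], I[3,3], I[3,5], I[4,5], I[5,5]. HN layers by μ_θ (5 steps, strictly decreasing):
  μ^(1)=11; μ^(2)=8; μ^(3)=13/2; μ^(4)=-23/2; μ^(5)=-25

((0, 0, 1, 0, 0); (0, 0, 1, 1, 1); (0, 0, 0, 1, 1); (1, 1, 0, 0, 0); (0, 0, 0, 0, 1))


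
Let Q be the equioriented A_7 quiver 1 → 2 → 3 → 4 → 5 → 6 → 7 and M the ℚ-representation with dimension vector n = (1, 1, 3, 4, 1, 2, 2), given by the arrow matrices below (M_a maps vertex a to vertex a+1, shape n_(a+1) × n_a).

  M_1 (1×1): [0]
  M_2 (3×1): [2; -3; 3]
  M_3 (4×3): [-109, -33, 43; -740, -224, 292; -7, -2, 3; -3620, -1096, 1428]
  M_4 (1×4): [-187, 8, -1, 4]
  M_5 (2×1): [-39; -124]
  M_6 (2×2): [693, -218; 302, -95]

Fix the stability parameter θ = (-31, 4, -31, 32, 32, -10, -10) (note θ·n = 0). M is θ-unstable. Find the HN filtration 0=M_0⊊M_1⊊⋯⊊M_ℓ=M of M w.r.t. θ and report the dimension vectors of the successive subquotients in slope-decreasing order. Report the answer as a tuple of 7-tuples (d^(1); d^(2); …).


Via rank(M_{q-1}∘⋯∘M_p): M ≅ I[1,1], I[2,7], I[3,3], I[3,4], I[4,4]^2, I[6,7].
μ_θ-semistable layers: μ^(1)=32; μ^(2)=11; μ^(3)=-10; μ^(4)=-27/2; μ^(5)=-31

((0, 0, 0, 3, 0, 0, 0); (0, 0, 0, 1, 1, 1, 1); (0, 0, 0, 0, 0, 1, 1); (0, 1, 1, 0, 0, 0, 0); (1, 0, 2, 0, 0, 0, 0))


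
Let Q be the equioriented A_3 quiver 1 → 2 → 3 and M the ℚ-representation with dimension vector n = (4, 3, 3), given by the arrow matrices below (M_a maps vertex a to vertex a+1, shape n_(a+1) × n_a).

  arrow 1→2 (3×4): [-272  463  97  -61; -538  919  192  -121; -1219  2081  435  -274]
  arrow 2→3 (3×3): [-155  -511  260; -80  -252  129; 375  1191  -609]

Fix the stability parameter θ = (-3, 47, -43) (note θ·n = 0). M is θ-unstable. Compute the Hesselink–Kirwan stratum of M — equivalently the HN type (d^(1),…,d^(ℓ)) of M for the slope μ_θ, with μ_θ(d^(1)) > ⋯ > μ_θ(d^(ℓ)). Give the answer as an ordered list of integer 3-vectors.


Barcode: M ≅ I[1,1], I[1,2], I[1,3]^2, I[3,3]. HN layers by μ_θ (4 steps, strictly decreasing):
  μ^(1)=47; μ^(2)=2; μ^(3)=-3; μ^(4)=-43

((0, 1, 0); (0, 2, 2); (4, 0, 0); (0, 0, 1))


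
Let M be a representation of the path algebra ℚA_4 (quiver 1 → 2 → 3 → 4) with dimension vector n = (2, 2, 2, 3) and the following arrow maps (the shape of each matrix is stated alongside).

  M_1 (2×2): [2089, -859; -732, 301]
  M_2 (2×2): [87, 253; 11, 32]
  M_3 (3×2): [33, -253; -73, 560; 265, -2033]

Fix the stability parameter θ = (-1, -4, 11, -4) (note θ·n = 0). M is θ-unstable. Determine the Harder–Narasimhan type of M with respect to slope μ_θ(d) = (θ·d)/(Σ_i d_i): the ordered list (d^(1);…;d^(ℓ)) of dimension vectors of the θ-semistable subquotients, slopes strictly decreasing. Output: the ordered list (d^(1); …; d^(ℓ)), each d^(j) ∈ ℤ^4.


Via rank(M_{q-1}∘⋯∘M_p): M ≅ I[1,4]^2, I[4,4].
μ_θ-semistable layers: μ^(1)=7/2; μ^(2)=-5/2; μ^(3)=-4

((0, 0, 2, 2); (2, 2, 0, 0); (0, 0, 0, 1))


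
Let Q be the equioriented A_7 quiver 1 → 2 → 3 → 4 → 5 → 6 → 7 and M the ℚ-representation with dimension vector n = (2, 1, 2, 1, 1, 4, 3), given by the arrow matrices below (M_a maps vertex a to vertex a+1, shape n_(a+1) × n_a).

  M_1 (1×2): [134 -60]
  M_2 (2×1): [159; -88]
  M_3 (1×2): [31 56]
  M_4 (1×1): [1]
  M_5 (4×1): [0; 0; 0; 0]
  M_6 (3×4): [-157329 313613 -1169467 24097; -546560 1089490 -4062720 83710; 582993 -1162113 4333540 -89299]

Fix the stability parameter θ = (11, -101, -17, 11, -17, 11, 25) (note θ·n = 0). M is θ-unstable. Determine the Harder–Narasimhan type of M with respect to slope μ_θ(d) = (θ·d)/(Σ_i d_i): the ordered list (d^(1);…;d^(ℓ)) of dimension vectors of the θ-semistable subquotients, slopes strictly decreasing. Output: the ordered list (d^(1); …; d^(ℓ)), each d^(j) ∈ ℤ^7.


Interval decomposition of M: I[1,1], I[1,5], I[3,3], I[6,6], I[6,7]^3.
HN type (ℓ=5): μ^(1)=25; μ^(2)=11; μ^(3)=-3; μ^(4)=-17; μ^(5)=-45

((0, 0, 0, 0, 0, 0, 3); (1, 0, 0, 0, 0, 4, 0); (0, 0, 0, 1, 1, 0, 0); (0, 0, 2, 0, 0, 0, 0); (1, 1, 0, 0, 0, 0, 0))


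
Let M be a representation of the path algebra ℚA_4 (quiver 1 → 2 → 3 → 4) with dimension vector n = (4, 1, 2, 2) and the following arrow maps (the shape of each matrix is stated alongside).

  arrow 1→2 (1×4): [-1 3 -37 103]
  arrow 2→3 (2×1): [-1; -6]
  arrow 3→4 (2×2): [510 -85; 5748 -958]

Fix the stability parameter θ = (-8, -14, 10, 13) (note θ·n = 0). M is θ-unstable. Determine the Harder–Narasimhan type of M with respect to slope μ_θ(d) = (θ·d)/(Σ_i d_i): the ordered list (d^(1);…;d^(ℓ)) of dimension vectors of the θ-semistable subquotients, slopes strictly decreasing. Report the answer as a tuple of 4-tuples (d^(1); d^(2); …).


Interval decomposition of M: I[1,1]^3, I[1,3], I[3,4], I[4,4].
HN type (ℓ=4): μ^(1)=13; μ^(2)=10; μ^(3)=-8; μ^(4)=-11

((0, 0, 0, 2); (0, 0, 2, 0); (3, 0, 0, 0); (1, 1, 0, 0))


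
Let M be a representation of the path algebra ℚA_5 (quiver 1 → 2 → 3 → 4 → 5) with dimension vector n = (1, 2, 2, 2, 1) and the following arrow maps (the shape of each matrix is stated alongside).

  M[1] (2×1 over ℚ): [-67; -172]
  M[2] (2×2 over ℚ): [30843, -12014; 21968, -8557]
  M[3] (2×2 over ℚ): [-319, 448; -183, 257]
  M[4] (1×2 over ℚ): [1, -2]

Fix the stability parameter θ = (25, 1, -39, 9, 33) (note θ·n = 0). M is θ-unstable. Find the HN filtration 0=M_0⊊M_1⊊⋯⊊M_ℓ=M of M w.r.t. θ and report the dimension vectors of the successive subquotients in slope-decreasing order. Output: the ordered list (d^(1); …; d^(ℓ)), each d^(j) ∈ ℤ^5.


Interval decomposition of M: I[1,5], I[2,4].
HN type (ℓ=4): μ^(1)=33; μ^(2)=9; μ^(3)=-13/3; μ^(4)=-19

((0, 0, 0, 0, 1); (0, 0, 0, 2, 0); (1, 1, 1, 0, 0); (0, 1, 1, 0, 0))


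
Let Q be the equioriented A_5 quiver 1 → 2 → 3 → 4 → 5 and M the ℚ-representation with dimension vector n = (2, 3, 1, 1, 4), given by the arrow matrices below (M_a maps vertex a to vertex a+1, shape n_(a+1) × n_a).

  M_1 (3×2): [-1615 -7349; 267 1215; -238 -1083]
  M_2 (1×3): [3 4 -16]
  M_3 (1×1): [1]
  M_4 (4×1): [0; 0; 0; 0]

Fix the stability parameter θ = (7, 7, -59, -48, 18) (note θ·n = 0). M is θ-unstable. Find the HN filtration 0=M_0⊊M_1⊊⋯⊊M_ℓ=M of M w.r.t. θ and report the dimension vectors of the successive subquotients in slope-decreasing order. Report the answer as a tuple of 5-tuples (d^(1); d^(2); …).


Via rank(M_{q-1}∘⋯∘M_p): M ≅ I[1,2], I[1,4], I[2,2], I[5,5]^4.
μ_θ-semistable layers: μ^(1)=18; μ^(2)=7; μ^(3)=-93/4

((0, 0, 0, 0, 4); (1, 2, 0, 0, 0); (1, 1, 1, 1, 0))


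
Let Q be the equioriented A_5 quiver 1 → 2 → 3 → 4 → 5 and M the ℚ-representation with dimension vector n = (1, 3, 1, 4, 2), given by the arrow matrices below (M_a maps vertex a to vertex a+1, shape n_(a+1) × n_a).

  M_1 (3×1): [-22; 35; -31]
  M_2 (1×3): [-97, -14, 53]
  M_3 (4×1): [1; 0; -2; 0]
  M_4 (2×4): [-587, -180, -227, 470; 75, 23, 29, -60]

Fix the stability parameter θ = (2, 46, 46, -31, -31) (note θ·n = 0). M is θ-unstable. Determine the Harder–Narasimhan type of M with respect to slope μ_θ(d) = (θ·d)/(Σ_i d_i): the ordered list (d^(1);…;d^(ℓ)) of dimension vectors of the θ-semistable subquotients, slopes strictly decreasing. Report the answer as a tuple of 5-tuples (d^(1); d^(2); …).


Barcode: M ≅ I[1,5], I[2,2]^2, I[4,4]^2, I[4,5]. HN layers by μ_θ (4 steps, strictly decreasing):
  μ^(1)=46; μ^(2)=15/2; μ^(3)=2; μ^(4)=-31

((0, 2, 0, 0, 0); (0, 1, 1, 1, 1); (1, 0, 0, 0, 0); (0, 0, 0, 3, 1))


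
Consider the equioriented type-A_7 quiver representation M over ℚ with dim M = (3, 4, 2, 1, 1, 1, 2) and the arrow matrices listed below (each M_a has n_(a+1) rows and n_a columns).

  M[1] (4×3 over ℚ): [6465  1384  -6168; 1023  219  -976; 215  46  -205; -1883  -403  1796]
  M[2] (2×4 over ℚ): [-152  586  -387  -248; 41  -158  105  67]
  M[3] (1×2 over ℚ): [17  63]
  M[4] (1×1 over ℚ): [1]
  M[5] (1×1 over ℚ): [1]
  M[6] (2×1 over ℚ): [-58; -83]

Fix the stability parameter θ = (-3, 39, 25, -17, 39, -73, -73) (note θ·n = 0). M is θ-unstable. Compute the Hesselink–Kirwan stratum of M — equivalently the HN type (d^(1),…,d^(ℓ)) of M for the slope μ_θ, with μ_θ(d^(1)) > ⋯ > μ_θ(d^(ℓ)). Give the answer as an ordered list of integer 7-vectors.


Via rank(M_{q-1}∘⋯∘M_p): M ≅ I[1,2], I[1,3], I[1,7], I[2,2], I[7,7].
μ_θ-semistable layers: μ^(1)=39; μ^(2)=32; μ^(3)=-3; μ^(4)=-9; μ^(5)=-73

((0, 2, 0, 0, 0, 0, 0); (0, 1, 1, 0, 0, 0, 0); (2, 0, 0, 0, 0, 0, 0); (1, 1, 1, 1, 1, 1, 1); (0, 0, 0, 0, 0, 0, 1))


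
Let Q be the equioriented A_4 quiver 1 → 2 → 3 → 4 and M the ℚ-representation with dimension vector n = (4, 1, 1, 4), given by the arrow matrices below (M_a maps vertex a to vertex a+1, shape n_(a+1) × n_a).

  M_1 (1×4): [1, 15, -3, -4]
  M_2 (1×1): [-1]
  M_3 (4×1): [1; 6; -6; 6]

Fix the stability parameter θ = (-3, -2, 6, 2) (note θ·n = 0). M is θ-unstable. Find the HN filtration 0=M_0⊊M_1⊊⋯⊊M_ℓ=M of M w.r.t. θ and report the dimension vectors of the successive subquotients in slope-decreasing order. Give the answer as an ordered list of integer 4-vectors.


Via rank(M_{q-1}∘⋯∘M_p): M ≅ I[1,1]^3, I[1,4], I[4,4]^3.
μ_θ-semistable layers: μ^(1)=4; μ^(2)=2; μ^(3)=-2; μ^(4)=-3

((0, 0, 1, 1); (0, 0, 0, 3); (0, 1, 0, 0); (4, 0, 0, 0))


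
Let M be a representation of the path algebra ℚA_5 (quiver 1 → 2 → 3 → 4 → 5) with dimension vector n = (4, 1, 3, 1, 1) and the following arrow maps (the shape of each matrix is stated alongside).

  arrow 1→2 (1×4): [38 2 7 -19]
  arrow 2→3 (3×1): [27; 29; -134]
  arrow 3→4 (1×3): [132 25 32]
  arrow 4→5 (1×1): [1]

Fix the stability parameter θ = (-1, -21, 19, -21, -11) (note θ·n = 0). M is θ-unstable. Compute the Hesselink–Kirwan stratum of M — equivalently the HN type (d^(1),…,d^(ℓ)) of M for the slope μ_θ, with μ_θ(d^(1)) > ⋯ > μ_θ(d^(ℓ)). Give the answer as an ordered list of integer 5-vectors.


Via rank(M_{q-1}∘⋯∘M_p): M ≅ I[1,1]^3, I[1,5], I[3,3]^2.
μ_θ-semistable layers: μ^(1)=19; μ^(2)=-1; μ^(3)=-13/3; μ^(4)=-11

((0, 0, 2, 0, 0); (3, 0, 0, 0, 0); (0, 0, 1, 1, 1); (1, 1, 0, 0, 0))


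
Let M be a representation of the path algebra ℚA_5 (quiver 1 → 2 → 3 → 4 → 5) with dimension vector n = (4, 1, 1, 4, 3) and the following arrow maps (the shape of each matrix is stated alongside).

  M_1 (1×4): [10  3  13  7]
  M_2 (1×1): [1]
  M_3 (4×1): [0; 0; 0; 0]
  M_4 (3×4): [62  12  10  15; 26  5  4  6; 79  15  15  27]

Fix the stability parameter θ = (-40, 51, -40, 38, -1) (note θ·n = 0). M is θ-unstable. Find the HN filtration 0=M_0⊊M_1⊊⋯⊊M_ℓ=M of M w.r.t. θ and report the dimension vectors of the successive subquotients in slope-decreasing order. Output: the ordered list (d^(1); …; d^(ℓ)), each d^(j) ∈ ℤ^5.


Via rank(M_{q-1}∘⋯∘M_p): M ≅ I[1,1]^3, I[1,3], I[4,4], I[4,5]^3.
μ_θ-semistable layers: μ^(1)=38; μ^(2)=37/2; μ^(3)=11/2; μ^(4)=-40

((0, 0, 0, 1, 0); (0, 0, 0, 3, 3); (0, 1, 1, 0, 0); (4, 0, 0, 0, 0))


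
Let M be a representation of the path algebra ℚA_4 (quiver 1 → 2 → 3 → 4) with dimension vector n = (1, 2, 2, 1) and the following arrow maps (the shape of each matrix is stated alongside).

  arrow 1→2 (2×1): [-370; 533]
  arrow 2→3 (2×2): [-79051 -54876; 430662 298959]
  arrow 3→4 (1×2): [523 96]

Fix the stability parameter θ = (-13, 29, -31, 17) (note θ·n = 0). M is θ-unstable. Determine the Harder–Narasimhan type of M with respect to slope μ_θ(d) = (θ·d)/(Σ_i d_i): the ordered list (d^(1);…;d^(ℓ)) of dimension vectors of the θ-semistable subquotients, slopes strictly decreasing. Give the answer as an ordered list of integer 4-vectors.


Interval decomposition of M: I[1,4], I[2,3].
HN type (ℓ=3): μ^(1)=17; μ^(2)=-1; μ^(3)=-13

((0, 0, 0, 1); (0, 2, 2, 0); (1, 0, 0, 0))


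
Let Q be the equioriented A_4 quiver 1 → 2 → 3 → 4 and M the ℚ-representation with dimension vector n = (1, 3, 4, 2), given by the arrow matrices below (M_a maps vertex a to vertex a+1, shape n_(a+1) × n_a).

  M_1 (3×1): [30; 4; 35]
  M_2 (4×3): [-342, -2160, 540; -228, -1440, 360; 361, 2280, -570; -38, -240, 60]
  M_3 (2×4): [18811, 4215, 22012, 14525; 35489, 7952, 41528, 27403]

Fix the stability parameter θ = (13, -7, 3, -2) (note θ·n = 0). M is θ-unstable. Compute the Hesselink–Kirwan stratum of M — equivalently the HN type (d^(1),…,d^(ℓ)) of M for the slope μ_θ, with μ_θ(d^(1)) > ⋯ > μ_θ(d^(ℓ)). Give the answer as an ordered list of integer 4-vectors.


Interval decomposition of M: I[1,2], I[2,2], I[2,3], I[3,3], I[3,4]^2.
HN type (ℓ=3): μ^(1)=3; μ^(2)=1/2; μ^(3)=-7

((1, 1, 2, 0); (0, 0, 2, 2); (0, 2, 0, 0))


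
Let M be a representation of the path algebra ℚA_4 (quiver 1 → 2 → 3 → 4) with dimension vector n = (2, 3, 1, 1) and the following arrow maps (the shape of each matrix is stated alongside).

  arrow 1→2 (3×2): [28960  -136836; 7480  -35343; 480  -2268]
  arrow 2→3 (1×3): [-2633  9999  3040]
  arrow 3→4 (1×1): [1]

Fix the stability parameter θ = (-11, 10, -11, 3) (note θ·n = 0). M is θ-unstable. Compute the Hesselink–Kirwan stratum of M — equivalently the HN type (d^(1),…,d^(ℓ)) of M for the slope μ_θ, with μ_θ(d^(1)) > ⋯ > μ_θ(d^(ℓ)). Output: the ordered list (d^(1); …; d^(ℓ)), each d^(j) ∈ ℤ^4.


Via rank(M_{q-1}∘⋯∘M_p): M ≅ I[1,1], I[1,4], I[2,2]^2.
μ_θ-semistable layers: μ^(1)=10; μ^(2)=3; μ^(3)=-1/2; μ^(4)=-11

((0, 2, 0, 0); (0, 0, 0, 1); (0, 1, 1, 0); (2, 0, 0, 0))


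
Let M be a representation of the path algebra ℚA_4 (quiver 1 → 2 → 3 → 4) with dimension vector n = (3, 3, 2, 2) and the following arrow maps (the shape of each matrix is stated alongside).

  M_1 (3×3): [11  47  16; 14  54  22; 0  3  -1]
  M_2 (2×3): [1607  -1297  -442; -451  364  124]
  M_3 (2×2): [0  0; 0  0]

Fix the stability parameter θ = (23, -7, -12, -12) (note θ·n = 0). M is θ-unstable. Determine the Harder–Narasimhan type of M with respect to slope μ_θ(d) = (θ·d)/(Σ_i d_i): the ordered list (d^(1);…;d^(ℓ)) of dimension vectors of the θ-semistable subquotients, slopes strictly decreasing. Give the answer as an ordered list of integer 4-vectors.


Via rank(M_{q-1}∘⋯∘M_p): M ≅ I[1,2], I[1,3]^2, I[4,4]^2.
μ_θ-semistable layers: μ^(1)=8; μ^(2)=4/3; μ^(3)=-12

((1, 1, 0, 0); (2, 2, 2, 0); (0, 0, 0, 2))


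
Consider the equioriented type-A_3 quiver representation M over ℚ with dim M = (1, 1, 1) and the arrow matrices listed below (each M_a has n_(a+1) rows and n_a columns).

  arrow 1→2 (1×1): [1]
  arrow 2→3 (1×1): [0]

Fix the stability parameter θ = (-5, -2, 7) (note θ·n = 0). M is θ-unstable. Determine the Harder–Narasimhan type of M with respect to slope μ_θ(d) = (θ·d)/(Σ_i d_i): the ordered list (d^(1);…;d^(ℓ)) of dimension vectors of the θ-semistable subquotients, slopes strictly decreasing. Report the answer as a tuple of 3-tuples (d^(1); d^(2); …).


Interval decomposition of M: I[1,2], I[3,3].
HN type (ℓ=3): μ^(1)=7; μ^(2)=-2; μ^(3)=-5

((0, 0, 1); (0, 1, 0); (1, 0, 0))


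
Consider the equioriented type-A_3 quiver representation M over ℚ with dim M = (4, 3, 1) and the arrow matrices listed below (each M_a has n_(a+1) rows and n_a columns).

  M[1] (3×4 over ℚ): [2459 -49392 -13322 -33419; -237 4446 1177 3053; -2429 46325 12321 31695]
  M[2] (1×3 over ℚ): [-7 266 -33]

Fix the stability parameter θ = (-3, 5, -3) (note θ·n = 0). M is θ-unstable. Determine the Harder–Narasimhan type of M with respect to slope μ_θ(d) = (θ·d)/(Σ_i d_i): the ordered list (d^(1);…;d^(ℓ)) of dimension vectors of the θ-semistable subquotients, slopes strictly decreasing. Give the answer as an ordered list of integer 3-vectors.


Barcode: M ≅ I[1,1], I[1,2]^2, I[1,3]. HN layers by μ_θ (3 steps, strictly decreasing):
  μ^(1)=5; μ^(2)=1; μ^(3)=-3

((0, 2, 0); (0, 1, 1); (4, 0, 0))


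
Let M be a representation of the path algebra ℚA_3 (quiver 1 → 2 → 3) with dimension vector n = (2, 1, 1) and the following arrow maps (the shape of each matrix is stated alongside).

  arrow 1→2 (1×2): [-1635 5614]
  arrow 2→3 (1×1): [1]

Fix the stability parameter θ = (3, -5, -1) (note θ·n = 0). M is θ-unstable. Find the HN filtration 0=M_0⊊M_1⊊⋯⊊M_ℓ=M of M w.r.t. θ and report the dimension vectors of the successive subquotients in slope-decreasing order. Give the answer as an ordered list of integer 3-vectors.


Interval decomposition of M: I[1,1], I[1,3].
HN type (ℓ=2): μ^(1)=3; μ^(2)=-1

((1, 0, 0); (1, 1, 1))


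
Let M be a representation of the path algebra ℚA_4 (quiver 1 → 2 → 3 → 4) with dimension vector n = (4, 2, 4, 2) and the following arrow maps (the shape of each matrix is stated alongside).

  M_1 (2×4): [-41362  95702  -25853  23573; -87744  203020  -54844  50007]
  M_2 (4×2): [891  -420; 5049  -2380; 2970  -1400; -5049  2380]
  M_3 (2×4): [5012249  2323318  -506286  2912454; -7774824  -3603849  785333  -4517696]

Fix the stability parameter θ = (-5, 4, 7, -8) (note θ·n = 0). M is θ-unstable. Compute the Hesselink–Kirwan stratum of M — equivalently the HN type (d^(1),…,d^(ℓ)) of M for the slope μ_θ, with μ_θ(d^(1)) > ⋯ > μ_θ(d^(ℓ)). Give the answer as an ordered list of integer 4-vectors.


Via rank(M_{q-1}∘⋯∘M_p): M ≅ I[1,1]^2, I[1,2], I[1,4], I[3,3]^2, I[3,4].
μ_θ-semistable layers: μ^(1)=7; μ^(2)=4; μ^(3)=1; μ^(4)=-1/2; μ^(5)=-5

((0, 0, 2, 0); (0, 1, 0, 0); (0, 1, 1, 1); (0, 0, 1, 1); (4, 0, 0, 0))


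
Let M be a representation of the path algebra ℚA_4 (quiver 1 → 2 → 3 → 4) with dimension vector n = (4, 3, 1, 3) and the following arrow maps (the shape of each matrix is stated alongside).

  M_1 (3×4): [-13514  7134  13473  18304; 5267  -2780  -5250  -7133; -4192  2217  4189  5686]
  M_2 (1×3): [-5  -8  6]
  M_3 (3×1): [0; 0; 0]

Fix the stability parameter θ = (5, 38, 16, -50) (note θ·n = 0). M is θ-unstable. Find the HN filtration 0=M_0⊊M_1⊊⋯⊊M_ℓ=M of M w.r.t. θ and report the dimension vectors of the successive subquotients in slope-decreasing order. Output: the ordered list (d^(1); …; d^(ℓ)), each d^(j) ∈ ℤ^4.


Barcode: M ≅ I[1,1], I[1,2]^2, I[1,3], I[4,4]^3. HN layers by μ_θ (4 steps, strictly decreasing):
  μ^(1)=38; μ^(2)=27; μ^(3)=5; μ^(4)=-50

((0, 2, 0, 0); (0, 1, 1, 0); (4, 0, 0, 0); (0, 0, 0, 3))


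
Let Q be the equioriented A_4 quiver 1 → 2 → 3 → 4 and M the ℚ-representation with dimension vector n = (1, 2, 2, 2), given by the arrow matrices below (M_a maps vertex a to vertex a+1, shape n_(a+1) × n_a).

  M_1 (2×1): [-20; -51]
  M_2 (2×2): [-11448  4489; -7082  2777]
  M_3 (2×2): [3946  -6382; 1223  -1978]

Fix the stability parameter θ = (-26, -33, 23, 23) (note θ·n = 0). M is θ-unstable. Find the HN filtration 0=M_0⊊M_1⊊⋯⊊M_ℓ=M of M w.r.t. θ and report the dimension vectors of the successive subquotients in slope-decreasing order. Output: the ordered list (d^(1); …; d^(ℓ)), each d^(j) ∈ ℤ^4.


Via rank(M_{q-1}∘⋯∘M_p): M ≅ I[1,4], I[2,4].
μ_θ-semistable layers: μ^(1)=23; μ^(2)=-59/2; μ^(3)=-33

((0, 0, 2, 2); (1, 1, 0, 0); (0, 1, 0, 0))


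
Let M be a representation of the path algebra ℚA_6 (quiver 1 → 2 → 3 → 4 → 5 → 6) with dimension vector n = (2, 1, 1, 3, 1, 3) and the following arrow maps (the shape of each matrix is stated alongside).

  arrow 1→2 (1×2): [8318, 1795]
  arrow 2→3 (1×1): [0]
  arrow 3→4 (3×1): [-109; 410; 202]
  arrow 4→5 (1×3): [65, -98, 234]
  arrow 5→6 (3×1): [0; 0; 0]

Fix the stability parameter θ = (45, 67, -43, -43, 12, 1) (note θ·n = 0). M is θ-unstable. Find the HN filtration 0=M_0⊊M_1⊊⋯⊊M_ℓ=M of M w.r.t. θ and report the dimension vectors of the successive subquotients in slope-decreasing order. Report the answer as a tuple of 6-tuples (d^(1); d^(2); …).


Via rank(M_{q-1}∘⋯∘M_p): M ≅ I[1,1], I[1,2], I[3,5], I[4,4]^2, I[6,6]^3.
μ_θ-semistable layers: μ^(1)=67; μ^(2)=45; μ^(3)=12; μ^(4)=1; μ^(5)=-43

((0, 1, 0, 0, 0, 0); (2, 0, 0, 0, 0, 0); (0, 0, 0, 0, 1, 0); (0, 0, 0, 0, 0, 3); (0, 0, 1, 3, 0, 0))


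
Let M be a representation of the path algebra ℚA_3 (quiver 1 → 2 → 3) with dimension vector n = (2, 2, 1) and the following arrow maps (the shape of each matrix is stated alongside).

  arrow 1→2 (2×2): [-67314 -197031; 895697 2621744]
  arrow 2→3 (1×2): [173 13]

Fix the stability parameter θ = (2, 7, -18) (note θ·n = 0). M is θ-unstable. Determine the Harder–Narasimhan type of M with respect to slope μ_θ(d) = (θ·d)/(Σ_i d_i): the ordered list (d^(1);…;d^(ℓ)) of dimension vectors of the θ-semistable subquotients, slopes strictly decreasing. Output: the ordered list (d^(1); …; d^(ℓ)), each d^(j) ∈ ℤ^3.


Via rank(M_{q-1}∘⋯∘M_p): M ≅ I[1,2], I[1,3].
μ_θ-semistable layers: μ^(1)=7; μ^(2)=2; μ^(3)=-3

((0, 1, 0); (1, 0, 0); (1, 1, 1))


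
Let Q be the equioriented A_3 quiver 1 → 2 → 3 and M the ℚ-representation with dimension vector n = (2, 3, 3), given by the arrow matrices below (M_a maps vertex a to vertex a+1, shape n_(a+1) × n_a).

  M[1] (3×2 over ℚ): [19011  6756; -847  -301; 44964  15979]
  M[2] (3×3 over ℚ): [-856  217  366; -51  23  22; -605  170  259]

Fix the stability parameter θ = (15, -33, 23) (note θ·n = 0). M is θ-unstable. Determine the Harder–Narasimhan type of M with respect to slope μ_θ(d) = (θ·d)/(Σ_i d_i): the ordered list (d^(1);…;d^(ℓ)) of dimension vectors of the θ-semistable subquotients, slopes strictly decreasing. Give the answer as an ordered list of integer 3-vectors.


Barcode: M ≅ I[1,3]^2, I[2,3]. HN layers by μ_θ (3 steps, strictly decreasing):
  μ^(1)=23; μ^(2)=-9; μ^(3)=-33

((0, 0, 3); (2, 2, 0); (0, 1, 0))


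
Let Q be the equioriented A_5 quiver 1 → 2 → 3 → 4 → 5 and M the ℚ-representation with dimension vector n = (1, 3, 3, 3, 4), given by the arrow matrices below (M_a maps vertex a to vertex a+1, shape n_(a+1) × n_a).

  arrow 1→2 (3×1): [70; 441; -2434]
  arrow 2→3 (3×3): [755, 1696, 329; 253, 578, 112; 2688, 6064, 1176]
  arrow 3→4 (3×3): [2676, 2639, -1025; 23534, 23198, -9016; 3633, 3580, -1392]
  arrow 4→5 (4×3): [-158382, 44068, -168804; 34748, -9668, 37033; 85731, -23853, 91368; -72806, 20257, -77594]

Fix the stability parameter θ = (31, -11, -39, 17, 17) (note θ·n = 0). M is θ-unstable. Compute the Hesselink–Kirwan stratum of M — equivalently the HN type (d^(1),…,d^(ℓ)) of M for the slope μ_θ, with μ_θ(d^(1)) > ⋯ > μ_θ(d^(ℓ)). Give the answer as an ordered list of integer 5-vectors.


Barcode: M ≅ I[1,2], I[2,5]^2, I[3,5], I[5,5]. HN layers by μ_θ (4 steps, strictly decreasing):
  μ^(1)=17; μ^(2)=10; μ^(3)=-25; μ^(4)=-39

((0, 0, 0, 3, 4); (1, 1, 0, 0, 0); (0, 2, 2, 0, 0); (0, 0, 1, 0, 0))


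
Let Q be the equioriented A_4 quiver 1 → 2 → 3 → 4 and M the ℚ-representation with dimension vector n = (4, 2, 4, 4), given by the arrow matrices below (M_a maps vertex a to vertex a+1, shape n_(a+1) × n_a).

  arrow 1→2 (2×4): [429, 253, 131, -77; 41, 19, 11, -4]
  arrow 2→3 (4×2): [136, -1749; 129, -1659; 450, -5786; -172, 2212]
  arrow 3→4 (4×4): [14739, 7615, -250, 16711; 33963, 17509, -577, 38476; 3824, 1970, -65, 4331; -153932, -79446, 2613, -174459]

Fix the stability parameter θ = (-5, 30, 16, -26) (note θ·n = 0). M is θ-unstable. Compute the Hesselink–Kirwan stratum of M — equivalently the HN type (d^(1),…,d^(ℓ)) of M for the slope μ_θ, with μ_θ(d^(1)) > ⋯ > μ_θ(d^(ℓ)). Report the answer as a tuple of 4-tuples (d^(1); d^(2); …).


Barcode: M ≅ I[1,1]^2, I[1,3], I[1,4], I[3,3], I[3,4], I[4,4]^2. HN layers by μ_θ (5 steps, strictly decreasing):
  μ^(1)=23; μ^(2)=16; μ^(3)=20/3; μ^(4)=-5; μ^(5)=-26

((0, 1, 1, 0); (0, 0, 1, 0); (0, 1, 1, 1); (4, 0, 1, 1); (0, 0, 0, 2))


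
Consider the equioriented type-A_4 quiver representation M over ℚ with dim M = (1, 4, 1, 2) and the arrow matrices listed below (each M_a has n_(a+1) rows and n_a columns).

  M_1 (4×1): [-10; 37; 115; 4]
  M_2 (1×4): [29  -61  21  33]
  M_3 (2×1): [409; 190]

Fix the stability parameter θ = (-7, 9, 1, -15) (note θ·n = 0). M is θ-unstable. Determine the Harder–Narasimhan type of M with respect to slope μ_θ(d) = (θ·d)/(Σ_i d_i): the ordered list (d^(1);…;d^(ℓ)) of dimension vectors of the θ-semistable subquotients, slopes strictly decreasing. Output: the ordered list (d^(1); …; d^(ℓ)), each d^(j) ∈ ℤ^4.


Via rank(M_{q-1}∘⋯∘M_p): M ≅ I[1,2], I[2,2]^2, I[2,4], I[4,4].
μ_θ-semistable layers: μ^(1)=9; μ^(2)=-5/3; μ^(3)=-7; μ^(4)=-15

((0, 3, 0, 0); (0, 1, 1, 1); (1, 0, 0, 0); (0, 0, 0, 1))


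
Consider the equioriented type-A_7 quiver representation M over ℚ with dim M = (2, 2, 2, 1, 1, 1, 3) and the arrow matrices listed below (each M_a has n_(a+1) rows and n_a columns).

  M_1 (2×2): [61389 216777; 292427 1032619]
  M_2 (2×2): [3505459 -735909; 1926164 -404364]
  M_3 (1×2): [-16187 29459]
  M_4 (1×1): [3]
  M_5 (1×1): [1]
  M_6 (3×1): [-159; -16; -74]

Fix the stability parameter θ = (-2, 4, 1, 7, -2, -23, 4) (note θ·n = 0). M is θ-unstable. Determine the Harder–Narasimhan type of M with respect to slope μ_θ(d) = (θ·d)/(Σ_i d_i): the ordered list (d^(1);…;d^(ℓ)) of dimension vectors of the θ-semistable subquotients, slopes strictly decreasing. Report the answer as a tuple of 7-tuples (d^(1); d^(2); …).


Interval decomposition of M: I[1,2], I[1,7], I[3,3], I[7,7]^2.
HN type (ℓ=4): μ^(1)=4; μ^(2)=1; μ^(3)=-2; μ^(4)=-5/2

((0, 1, 0, 0, 0, 0, 3); (0, 0, 1, 0, 0, 0, 0); (1, 0, 0, 0, 0, 0, 0); (1, 1, 1, 1, 1, 1, 0))


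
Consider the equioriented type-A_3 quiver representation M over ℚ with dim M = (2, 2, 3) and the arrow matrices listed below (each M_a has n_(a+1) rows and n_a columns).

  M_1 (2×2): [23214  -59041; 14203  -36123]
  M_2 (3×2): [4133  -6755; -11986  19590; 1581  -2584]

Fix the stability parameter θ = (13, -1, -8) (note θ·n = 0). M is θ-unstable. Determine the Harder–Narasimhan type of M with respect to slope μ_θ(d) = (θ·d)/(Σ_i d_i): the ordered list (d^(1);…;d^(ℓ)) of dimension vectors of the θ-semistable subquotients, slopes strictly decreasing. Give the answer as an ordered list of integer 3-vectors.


Via rank(M_{q-1}∘⋯∘M_p): M ≅ I[1,3]^2, I[3,3].
μ_θ-semistable layers: μ^(1)=4/3; μ^(2)=-8

((2, 2, 2); (0, 0, 1))


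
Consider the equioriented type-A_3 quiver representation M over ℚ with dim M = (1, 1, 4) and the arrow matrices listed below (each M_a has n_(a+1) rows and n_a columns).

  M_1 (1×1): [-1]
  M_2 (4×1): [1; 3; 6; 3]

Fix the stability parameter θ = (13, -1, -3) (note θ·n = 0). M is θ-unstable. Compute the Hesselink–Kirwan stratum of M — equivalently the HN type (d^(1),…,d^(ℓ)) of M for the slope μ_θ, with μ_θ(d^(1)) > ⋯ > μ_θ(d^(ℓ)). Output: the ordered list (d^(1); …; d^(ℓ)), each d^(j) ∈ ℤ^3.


Via rank(M_{q-1}∘⋯∘M_p): M ≅ I[1,3], I[3,3]^3.
μ_θ-semistable layers: μ^(1)=3; μ^(2)=-3

((1, 1, 1); (0, 0, 3))


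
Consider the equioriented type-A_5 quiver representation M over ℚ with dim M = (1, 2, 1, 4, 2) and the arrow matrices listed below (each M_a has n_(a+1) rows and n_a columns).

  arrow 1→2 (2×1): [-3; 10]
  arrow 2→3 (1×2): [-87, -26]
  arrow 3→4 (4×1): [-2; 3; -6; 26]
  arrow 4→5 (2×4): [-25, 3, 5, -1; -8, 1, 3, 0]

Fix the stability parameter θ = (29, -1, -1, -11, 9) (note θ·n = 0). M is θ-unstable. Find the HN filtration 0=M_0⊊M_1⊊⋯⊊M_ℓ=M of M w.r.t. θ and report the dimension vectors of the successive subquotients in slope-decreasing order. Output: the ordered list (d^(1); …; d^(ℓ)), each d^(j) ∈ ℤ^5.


Interval decomposition of M: I[1,5], I[2,2], I[4,4]^2, I[4,5].
HN type (ℓ=4): μ^(1)=9; μ^(2)=4; μ^(3)=-1; μ^(4)=-11

((0, 0, 0, 0, 2); (1, 1, 1, 1, 0); (0, 1, 0, 0, 0); (0, 0, 0, 3, 0))


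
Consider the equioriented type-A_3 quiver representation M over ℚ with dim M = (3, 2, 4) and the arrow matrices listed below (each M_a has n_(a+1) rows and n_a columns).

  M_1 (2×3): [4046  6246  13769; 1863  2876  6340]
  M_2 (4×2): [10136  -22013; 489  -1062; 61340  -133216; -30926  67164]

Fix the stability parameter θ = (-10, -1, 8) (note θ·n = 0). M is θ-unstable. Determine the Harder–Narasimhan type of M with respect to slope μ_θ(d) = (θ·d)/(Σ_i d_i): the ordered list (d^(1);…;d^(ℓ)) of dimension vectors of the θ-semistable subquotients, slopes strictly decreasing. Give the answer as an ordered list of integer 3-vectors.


Interval decomposition of M: I[1,1], I[1,3]^2, I[3,3]^2.
HN type (ℓ=3): μ^(1)=8; μ^(2)=-1; μ^(3)=-10

((0, 0, 4); (0, 2, 0); (3, 0, 0))


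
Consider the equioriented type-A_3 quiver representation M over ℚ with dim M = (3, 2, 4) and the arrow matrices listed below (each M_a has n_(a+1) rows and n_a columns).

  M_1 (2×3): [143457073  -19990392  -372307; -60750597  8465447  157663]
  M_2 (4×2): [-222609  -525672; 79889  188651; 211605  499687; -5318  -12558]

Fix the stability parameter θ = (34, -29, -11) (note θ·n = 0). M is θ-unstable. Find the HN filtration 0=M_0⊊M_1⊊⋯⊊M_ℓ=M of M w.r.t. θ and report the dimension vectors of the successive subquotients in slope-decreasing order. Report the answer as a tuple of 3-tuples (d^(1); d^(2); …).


Via rank(M_{q-1}∘⋯∘M_p): M ≅ I[1,1], I[1,3]^2, I[3,3]^2.
μ_θ-semistable layers: μ^(1)=34; μ^(2)=-2; μ^(3)=-11

((1, 0, 0); (2, 2, 2); (0, 0, 2))


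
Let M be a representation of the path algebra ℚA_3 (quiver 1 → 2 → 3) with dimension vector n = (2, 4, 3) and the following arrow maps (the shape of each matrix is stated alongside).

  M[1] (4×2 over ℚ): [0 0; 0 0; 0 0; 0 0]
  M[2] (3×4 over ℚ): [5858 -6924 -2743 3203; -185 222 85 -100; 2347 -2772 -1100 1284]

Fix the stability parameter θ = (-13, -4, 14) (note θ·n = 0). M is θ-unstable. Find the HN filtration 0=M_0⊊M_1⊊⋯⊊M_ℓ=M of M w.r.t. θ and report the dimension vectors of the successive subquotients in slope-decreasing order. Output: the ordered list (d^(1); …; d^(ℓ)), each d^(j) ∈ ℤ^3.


Interval decomposition of M: I[1,1]^2, I[2,2], I[2,3]^3.
HN type (ℓ=3): μ^(1)=14; μ^(2)=-4; μ^(3)=-13

((0, 0, 3); (0, 4, 0); (2, 0, 0))


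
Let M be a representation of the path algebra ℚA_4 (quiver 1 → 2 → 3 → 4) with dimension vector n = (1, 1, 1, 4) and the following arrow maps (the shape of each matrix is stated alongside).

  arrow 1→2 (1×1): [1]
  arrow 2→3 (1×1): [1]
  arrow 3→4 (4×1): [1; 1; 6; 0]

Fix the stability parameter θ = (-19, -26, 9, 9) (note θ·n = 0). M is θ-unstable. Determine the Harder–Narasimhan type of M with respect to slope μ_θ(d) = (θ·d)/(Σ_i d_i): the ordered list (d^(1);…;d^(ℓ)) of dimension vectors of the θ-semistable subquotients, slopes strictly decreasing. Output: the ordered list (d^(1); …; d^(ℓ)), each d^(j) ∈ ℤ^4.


Via rank(M_{q-1}∘⋯∘M_p): M ≅ I[1,4], I[4,4]^3.
μ_θ-semistable layers: μ^(1)=9; μ^(2)=-45/2

((0, 0, 1, 4); (1, 1, 0, 0))


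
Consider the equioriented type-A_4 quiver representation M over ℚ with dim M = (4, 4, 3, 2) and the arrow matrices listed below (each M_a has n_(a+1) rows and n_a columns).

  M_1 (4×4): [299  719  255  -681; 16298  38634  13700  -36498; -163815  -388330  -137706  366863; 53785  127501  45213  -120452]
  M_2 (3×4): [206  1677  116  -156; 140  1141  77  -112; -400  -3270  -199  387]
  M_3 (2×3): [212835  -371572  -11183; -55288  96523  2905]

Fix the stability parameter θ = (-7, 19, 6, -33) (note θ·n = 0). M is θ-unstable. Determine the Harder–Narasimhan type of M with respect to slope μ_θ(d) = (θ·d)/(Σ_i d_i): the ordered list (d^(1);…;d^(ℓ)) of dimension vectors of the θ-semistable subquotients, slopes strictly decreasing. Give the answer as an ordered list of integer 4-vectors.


Interval decomposition of M: I[1,2], I[1,3], I[1,4]^2.
HN type (ℓ=4): μ^(1)=19; μ^(2)=25/2; μ^(3)=-8/3; μ^(4)=-7

((0, 1, 0, 0); (0, 1, 1, 0); (0, 2, 2, 2); (4, 0, 0, 0))


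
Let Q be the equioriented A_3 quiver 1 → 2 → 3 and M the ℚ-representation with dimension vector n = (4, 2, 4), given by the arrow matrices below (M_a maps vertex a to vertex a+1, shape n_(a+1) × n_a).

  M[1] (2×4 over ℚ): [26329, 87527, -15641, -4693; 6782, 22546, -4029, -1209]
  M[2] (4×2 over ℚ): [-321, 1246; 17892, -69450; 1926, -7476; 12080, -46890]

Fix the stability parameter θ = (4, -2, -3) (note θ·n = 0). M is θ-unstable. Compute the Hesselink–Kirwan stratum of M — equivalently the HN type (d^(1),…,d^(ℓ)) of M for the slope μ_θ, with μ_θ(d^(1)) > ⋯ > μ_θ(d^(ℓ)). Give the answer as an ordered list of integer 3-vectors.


Interval decomposition of M: I[1,1]^2, I[1,3]^2, I[3,3]^2.
HN type (ℓ=3): μ^(1)=4; μ^(2)=-1/3; μ^(3)=-3

((2, 0, 0); (2, 2, 2); (0, 0, 2))


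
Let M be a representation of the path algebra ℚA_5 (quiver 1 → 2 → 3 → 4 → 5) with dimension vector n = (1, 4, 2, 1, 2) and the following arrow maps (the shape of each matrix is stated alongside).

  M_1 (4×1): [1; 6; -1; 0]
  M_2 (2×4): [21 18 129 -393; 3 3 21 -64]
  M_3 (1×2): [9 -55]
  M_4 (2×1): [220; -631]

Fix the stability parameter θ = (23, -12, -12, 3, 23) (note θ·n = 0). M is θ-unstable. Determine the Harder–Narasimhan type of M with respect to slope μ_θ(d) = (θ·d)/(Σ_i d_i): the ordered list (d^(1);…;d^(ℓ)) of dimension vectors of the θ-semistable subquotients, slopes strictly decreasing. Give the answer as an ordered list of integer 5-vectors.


Barcode: M ≅ I[1,2], I[2,2], I[2,3], I[2,5], I[5,5]. HN layers by μ_θ (4 steps, strictly decreasing):
  μ^(1)=23; μ^(2)=11/2; μ^(3)=3; μ^(4)=-12

((0, 0, 0, 0, 2); (1, 1, 0, 0, 0); (0, 0, 0, 1, 0); (0, 3, 2, 0, 0))


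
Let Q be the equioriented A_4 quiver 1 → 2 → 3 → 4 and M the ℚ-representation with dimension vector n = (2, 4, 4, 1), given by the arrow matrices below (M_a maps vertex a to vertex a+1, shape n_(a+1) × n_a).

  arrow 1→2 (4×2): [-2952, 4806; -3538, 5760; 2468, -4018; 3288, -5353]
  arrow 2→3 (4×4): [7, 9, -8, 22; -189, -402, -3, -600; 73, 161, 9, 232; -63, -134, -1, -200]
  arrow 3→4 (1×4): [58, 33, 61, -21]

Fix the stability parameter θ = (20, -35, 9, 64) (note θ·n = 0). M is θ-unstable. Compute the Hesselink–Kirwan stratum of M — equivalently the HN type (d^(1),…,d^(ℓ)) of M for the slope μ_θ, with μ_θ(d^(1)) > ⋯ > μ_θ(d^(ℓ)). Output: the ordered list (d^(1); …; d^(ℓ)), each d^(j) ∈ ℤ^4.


Via rank(M_{q-1}∘⋯∘M_p): M ≅ I[1,2], I[1,4], I[2,3]^2, I[3,3].
μ_θ-semistable layers: μ^(1)=64; μ^(2)=9; μ^(3)=-15/2; μ^(4)=-35

((0, 0, 0, 1); (0, 0, 4, 0); (2, 2, 0, 0); (0, 2, 0, 0))


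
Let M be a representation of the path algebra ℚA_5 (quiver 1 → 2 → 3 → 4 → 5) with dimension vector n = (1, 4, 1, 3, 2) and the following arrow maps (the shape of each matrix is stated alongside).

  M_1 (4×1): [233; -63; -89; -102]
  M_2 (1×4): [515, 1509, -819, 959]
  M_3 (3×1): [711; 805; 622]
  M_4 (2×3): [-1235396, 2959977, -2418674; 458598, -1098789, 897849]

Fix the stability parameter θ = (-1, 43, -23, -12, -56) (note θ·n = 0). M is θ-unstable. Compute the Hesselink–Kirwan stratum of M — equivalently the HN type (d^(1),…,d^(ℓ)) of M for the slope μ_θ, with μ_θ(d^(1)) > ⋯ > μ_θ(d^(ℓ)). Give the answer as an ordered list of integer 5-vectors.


Interval decomposition of M: I[1,5], I[2,2]^3, I[4,4], I[4,5].
HN type (ℓ=4): μ^(1)=43; μ^(2)=-49/5; μ^(3)=-12; μ^(4)=-34

((0, 3, 0, 0, 0); (1, 1, 1, 1, 1); (0, 0, 0, 1, 0); (0, 0, 0, 1, 1))


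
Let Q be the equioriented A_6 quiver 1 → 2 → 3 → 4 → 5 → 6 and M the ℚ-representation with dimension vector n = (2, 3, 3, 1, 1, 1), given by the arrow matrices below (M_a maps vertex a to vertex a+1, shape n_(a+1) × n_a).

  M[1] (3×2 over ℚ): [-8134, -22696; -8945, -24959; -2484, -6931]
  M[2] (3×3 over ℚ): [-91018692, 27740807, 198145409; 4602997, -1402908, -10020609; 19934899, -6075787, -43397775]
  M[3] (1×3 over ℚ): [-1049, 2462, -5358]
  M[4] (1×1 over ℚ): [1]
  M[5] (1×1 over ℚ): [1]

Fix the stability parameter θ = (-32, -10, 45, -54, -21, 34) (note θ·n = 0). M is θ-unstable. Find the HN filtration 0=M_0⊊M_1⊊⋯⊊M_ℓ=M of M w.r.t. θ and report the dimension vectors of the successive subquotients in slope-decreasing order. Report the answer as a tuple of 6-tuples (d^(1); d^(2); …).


Via rank(M_{q-1}∘⋯∘M_p): M ≅ I[1,3], I[1,6], I[2,3].
μ_θ-semistable layers: μ^(1)=45; μ^(2)=34; μ^(3)=-10; μ^(4)=-32

((0, 0, 2, 0, 0, 0); (0, 0, 0, 0, 0, 1); (0, 3, 1, 1, 1, 0); (2, 0, 0, 0, 0, 0))


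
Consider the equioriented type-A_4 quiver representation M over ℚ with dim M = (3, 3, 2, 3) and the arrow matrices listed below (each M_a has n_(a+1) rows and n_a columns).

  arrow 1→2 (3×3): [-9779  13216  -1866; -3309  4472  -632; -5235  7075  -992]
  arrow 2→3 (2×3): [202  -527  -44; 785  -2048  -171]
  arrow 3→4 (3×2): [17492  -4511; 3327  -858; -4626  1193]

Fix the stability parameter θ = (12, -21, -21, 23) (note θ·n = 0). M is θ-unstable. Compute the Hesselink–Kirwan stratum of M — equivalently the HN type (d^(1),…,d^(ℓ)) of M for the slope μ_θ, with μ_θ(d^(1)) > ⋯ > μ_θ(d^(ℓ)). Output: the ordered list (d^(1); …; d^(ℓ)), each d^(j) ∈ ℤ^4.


Via rank(M_{q-1}∘⋯∘M_p): M ≅ I[1,2], I[1,4]^2, I[4,4].
μ_θ-semistable layers: μ^(1)=23; μ^(2)=-9/2; μ^(3)=-10

((0, 0, 0, 3); (1, 1, 0, 0); (2, 2, 2, 0))


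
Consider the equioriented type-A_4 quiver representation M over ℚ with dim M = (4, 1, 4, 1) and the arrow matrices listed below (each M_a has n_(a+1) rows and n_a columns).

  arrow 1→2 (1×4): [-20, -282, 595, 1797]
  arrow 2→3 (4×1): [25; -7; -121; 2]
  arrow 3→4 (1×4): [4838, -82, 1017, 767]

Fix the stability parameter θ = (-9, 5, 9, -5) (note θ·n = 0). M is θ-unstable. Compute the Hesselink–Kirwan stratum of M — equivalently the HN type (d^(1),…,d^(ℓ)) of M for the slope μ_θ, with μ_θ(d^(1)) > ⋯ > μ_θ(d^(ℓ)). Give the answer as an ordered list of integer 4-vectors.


Interval decomposition of M: I[1,1]^3, I[1,4], I[3,3]^3.
HN type (ℓ=3): μ^(1)=9; μ^(2)=3; μ^(3)=-9

((0, 0, 3, 0); (0, 1, 1, 1); (4, 0, 0, 0))


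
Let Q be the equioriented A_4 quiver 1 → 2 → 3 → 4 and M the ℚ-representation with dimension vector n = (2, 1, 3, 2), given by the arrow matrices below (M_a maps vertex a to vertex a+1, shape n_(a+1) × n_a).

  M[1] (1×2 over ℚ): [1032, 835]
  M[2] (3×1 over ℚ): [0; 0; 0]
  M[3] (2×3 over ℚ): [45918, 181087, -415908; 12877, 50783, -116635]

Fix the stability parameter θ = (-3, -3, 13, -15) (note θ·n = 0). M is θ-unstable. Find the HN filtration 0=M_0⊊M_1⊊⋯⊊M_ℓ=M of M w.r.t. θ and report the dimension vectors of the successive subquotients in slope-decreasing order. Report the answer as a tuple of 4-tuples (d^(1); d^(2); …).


Via rank(M_{q-1}∘⋯∘M_p): M ≅ I[1,1], I[1,2], I[3,3], I[3,4]^2.
μ_θ-semistable layers: μ^(1)=13; μ^(2)=-1; μ^(3)=-3

((0, 0, 1, 0); (0, 0, 2, 2); (2, 1, 0, 0))
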